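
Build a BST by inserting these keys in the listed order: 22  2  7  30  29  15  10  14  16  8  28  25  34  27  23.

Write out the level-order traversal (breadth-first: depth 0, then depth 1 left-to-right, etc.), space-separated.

Insert 22: tree is empty, so 22 becomes the root.
Insert 2: 2 < 22 → go left. Place as left child of 22.
Insert 7: 7 < 22 → go left; 7 > 2 → go right. Place as right child of 2.
Insert 30: 30 > 22 → go right. Place as right child of 22.
Insert 29: 29 > 22 → go right; 29 < 30 → go left. Place as left child of 30.
Insert 15: 15 < 22 → go left; 15 > 2 → go right; 15 > 7 → go right. Place as right child of 7.
Insert 10: 10 < 22 → go left; 10 > 2 → go right; 10 > 7 → go right; 10 < 15 → go left. Place as left child of 15.
Insert 14: 14 < 22 → go left; 14 > 2 → go right; 14 > 7 → go right; 14 < 15 → go left; 14 > 10 → go right. Place as right child of 10.
Insert 16: 16 < 22 → go left; 16 > 2 → go right; 16 > 7 → go right; 16 > 15 → go right. Place as right child of 15.
Insert 8: 8 < 22 → go left; 8 > 2 → go right; 8 > 7 → go right; 8 < 15 → go left; 8 < 10 → go left. Place as left child of 10.
Insert 28: 28 > 22 → go right; 28 < 30 → go left; 28 < 29 → go left. Place as left child of 29.
Insert 25: 25 > 22 → go right; 25 < 30 → go left; 25 < 29 → go left; 25 < 28 → go left. Place as left child of 28.
Insert 34: 34 > 22 → go right; 34 > 30 → go right. Place as right child of 30.
Insert 27: 27 > 22 → go right; 27 < 30 → go left; 27 < 29 → go left; 27 < 28 → go left; 27 > 25 → go right. Place as right child of 25.
Insert 23: 23 > 22 → go right; 23 < 30 → go left; 23 < 29 → go left; 23 < 28 → go left; 23 < 25 → go left. Place as left child of 25.

22 2 30 7 29 34 15 28 10 16 25 8 14 23 27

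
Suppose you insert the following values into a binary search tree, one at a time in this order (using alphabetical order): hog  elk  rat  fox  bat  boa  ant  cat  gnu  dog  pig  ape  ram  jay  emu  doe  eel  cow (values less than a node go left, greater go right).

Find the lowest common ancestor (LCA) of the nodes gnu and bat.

elk

hog: root
elk: left child of hog (depth 1)
rat: right child of hog (depth 1)
fox: right child of elk (depth 2)
bat: left child of elk (depth 2)
boa: right child of bat (depth 3)
ant: left child of bat (depth 3)
cat: right child of boa (depth 4)
gnu: right child of fox (depth 3)
dog: right child of cat (depth 5)
pig: left child of rat (depth 2)
ape: right child of ant (depth 4)
ram: right child of pig (depth 3)
jay: left child of pig (depth 3)
emu: left child of fox (depth 3)
doe: left child of dog (depth 6)
eel: right child of dog (depth 6)
cow: left child of doe (depth 7)

Path to gnu: hog → elk → fox → gnu
Path to bat: hog → elk → bat
The paths share a prefix ending at elk, then split left and right.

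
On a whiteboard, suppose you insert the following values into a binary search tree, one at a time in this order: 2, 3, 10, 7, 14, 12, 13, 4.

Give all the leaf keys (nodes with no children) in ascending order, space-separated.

4 13

Insert 2: tree is empty, so 2 becomes the root.
Insert 3: 3 > 2 → go right. Place as right child of 2.
Insert 10: 10 > 2 → go right; 10 > 3 → go right. Place as right child of 3.
Insert 7: 7 > 2 → go right; 7 > 3 → go right; 7 < 10 → go left. Place as left child of 10.
Insert 14: 14 > 2 → go right; 14 > 3 → go right; 14 > 10 → go right. Place as right child of 10.
Insert 12: 12 > 2 → go right; 12 > 3 → go right; 12 > 10 → go right; 12 < 14 → go left. Place as left child of 14.
Insert 13: 13 > 2 → go right; 13 > 3 → go right; 13 > 10 → go right; 13 < 14 → go left; 13 > 12 → go right. Place as right child of 12.
Insert 4: 4 > 2 → go right; 4 > 3 → go right; 4 < 10 → go left; 4 < 7 → go left. Place as left child of 7.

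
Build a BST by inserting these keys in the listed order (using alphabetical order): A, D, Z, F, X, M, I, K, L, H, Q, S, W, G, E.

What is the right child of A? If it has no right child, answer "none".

Resulting structure (node: left, right):
  A: L=–, R=D
  D: L=–, R=Z
  Z: L=F, R=–
  F: L=E, R=X
  X: L=M, R=–
  M: L=I, R=Q
  I: L=H, R=K
  K: L=–, R=L
  L: L=–, R=–
  H: L=G, R=–
  Q: L=–, R=S
  S: L=–, R=W
  W: L=–, R=–
  G: L=–, R=–
  E: L=–, R=–

D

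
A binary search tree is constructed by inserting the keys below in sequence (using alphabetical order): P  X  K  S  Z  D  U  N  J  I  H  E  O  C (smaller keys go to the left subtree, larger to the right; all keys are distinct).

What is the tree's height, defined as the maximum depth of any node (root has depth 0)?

6

Resulting structure (node: left, right):
  P: L=K, R=X
  X: L=S, R=Z
  K: L=D, R=N
  S: L=–, R=U
  Z: L=–, R=–
  D: L=C, R=J
  U: L=–, R=–
  N: L=–, R=O
  J: L=I, R=–
  I: L=H, R=–
  H: L=E, R=–
  E: L=–, R=–
  O: L=–, R=–
  C: L=–, R=–

The deepest node is E at depth 6.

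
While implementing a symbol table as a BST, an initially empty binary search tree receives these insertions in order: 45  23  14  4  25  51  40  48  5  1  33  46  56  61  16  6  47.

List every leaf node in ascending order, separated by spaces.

1 6 16 33 47 61

45: root
23: left child of 45 (depth 1)
14: left child of 23 (depth 2)
4: left child of 14 (depth 3)
25: right child of 23 (depth 2)
51: right child of 45 (depth 1)
40: right child of 25 (depth 3)
48: left child of 51 (depth 2)
5: right child of 4 (depth 4)
1: left child of 4 (depth 4)
33: left child of 40 (depth 4)
46: left child of 48 (depth 3)
56: right child of 51 (depth 2)
61: right child of 56 (depth 3)
16: right child of 14 (depth 3)
6: right child of 5 (depth 5)
47: right child of 46 (depth 4)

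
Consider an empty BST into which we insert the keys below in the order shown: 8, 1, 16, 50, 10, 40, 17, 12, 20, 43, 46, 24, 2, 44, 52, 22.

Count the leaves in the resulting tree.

8: root
1: left child of 8 (depth 1)
16: right child of 8 (depth 1)
50: right child of 16 (depth 2)
10: left child of 16 (depth 2)
40: left child of 50 (depth 3)
17: left child of 40 (depth 4)
12: right child of 10 (depth 3)
20: right child of 17 (depth 5)
43: right child of 40 (depth 4)
46: right child of 43 (depth 5)
24: right child of 20 (depth 6)
2: right child of 1 (depth 2)
44: left child of 46 (depth 6)
52: right child of 50 (depth 3)
22: left child of 24 (depth 7)

Leaves: 2, 12, 22, 44, 52 — 5 in total.

5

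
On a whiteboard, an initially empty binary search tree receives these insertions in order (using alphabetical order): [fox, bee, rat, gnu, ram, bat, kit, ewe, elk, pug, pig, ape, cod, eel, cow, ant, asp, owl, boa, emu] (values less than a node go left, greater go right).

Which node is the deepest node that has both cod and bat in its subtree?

Insert fox: tree is empty, so fox becomes the root.
Insert bee: bee < fox → go left. Place as left child of fox.
Insert rat: rat > fox → go right. Place as right child of fox.
Insert gnu: gnu > fox → go right; gnu < rat → go left. Place as left child of rat.
Insert ram: ram > fox → go right; ram < rat → go left; ram > gnu → go right. Place as right child of gnu.
Insert bat: bat < fox → go left; bat < bee → go left. Place as left child of bee.
Insert kit: kit > fox → go right; kit < rat → go left; kit > gnu → go right; kit < ram → go left. Place as left child of ram.
Insert ewe: ewe < fox → go left; ewe > bee → go right. Place as right child of bee.
Insert elk: elk < fox → go left; elk > bee → go right; elk < ewe → go left. Place as left child of ewe.
Insert pug: pug > fox → go right; pug < rat → go left; pug > gnu → go right; pug < ram → go left; pug > kit → go right. Place as right child of kit.
Insert pig: pig > fox → go right; pig < rat → go left; pig > gnu → go right; pig < ram → go left; pig > kit → go right; pig < pug → go left. Place as left child of pug.
Insert ape: ape < fox → go left; ape < bee → go left; ape < bat → go left. Place as left child of bat.
Insert cod: cod < fox → go left; cod > bee → go right; cod < ewe → go left; cod < elk → go left. Place as left child of elk.
Insert eel: eel < fox → go left; eel > bee → go right; eel < ewe → go left; eel < elk → go left; eel > cod → go right. Place as right child of cod.
Insert cow: cow < fox → go left; cow > bee → go right; cow < ewe → go left; cow < elk → go left; cow > cod → go right; cow < eel → go left. Place as left child of eel.
Insert ant: ant < fox → go left; ant < bee → go left; ant < bat → go left; ant < ape → go left. Place as left child of ape.
Insert asp: asp < fox → go left; asp < bee → go left; asp < bat → go left; asp > ape → go right. Place as right child of ape.
Insert owl: owl > fox → go right; owl < rat → go left; owl > gnu → go right; owl < ram → go left; owl > kit → go right; owl < pug → go left; owl < pig → go left. Place as left child of pig.
Insert boa: boa < fox → go left; boa > bee → go right; boa < ewe → go left; boa < elk → go left; boa < cod → go left. Place as left child of cod.
Insert emu: emu < fox → go left; emu > bee → go right; emu < ewe → go left; emu > elk → go right. Place as right child of elk.

Path to cod: fox → bee → ewe → elk → cod
Path to bat: fox → bee → bat
The paths share a prefix ending at bee, then split left and right.

bee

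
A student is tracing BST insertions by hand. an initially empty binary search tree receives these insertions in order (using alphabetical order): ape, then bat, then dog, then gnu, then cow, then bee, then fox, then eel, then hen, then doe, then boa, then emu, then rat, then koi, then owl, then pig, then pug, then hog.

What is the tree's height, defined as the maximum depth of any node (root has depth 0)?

Resulting structure (node: left, right):
  ape: L=–, R=bat
  bat: L=–, R=dog
  dog: L=cow, R=gnu
  gnu: L=fox, R=hen
  cow: L=bee, R=doe
  bee: L=–, R=boa
  fox: L=eel, R=–
  eel: L=–, R=emu
  hen: L=–, R=rat
  doe: L=–, R=–
  boa: L=–, R=–
  emu: L=–, R=–
  rat: L=koi, R=–
  koi: L=hog, R=owl
  owl: L=–, R=pig
  pig: L=–, R=pug
  pug: L=–, R=–
  hog: L=–, R=–

The deepest node is pug at depth 9.

9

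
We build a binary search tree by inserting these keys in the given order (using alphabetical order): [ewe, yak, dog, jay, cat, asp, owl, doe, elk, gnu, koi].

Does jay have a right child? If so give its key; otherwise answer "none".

owl

ewe: root
yak: right child of ewe (depth 1)
dog: left child of ewe (depth 1)
jay: left child of yak (depth 2)
cat: left child of dog (depth 2)
asp: left child of cat (depth 3)
owl: right child of jay (depth 3)
doe: right child of cat (depth 3)
elk: right child of dog (depth 2)
gnu: left child of jay (depth 3)
koi: left child of owl (depth 4)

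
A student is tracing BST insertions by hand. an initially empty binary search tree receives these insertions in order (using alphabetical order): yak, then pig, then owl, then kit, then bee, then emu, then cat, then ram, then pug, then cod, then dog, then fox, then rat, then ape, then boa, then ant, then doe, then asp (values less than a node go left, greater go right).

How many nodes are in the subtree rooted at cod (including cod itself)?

yak: root
pig: left child of yak (depth 1)
owl: left child of pig (depth 2)
kit: left child of owl (depth 3)
bee: left child of kit (depth 4)
emu: right child of bee (depth 5)
cat: left child of emu (depth 6)
ram: right child of pig (depth 2)
pug: left child of ram (depth 3)
cod: right child of cat (depth 7)
dog: right child of cod (depth 8)
fox: right child of emu (depth 6)
rat: right child of ram (depth 3)
ape: left child of bee (depth 5)
boa: left child of cat (depth 7)
ant: left child of ape (depth 6)
doe: left child of dog (depth 9)
asp: right child of ape (depth 6)

Subtree rooted at cod contains: cod, dog, doe — 3 nodes.

3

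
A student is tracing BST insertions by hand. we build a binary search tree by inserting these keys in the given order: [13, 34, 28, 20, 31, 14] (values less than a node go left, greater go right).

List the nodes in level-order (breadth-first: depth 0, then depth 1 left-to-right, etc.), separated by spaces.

13 34 28 20 31 14

Insert 13: tree is empty, so 13 becomes the root.
Insert 34: 34 > 13 → go right. Place as right child of 13.
Insert 28: 28 > 13 → go right; 28 < 34 → go left. Place as left child of 34.
Insert 20: 20 > 13 → go right; 20 < 34 → go left; 20 < 28 → go left. Place as left child of 28.
Insert 31: 31 > 13 → go right; 31 < 34 → go left; 31 > 28 → go right. Place as right child of 28.
Insert 14: 14 > 13 → go right; 14 < 34 → go left; 14 < 28 → go left; 14 < 20 → go left. Place as left child of 20.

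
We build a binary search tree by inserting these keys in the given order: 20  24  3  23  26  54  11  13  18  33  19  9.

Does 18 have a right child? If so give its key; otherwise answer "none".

19

20: root
24: right child of 20 (depth 1)
3: left child of 20 (depth 1)
23: left child of 24 (depth 2)
26: right child of 24 (depth 2)
54: right child of 26 (depth 3)
11: right child of 3 (depth 2)
13: right child of 11 (depth 3)
18: right child of 13 (depth 4)
33: left child of 54 (depth 4)
19: right child of 18 (depth 5)
9: left child of 11 (depth 3)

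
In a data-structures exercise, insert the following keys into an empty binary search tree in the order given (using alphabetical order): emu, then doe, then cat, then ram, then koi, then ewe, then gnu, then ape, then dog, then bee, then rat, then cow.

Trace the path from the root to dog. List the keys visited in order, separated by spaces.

Insert emu: tree is empty, so emu becomes the root.
Insert doe: doe < emu → go left. Place as left child of emu.
Insert cat: cat < emu → go left; cat < doe → go left. Place as left child of doe.
Insert ram: ram > emu → go right. Place as right child of emu.
Insert koi: koi > emu → go right; koi < ram → go left. Place as left child of ram.
Insert ewe: ewe > emu → go right; ewe < ram → go left; ewe < koi → go left. Place as left child of koi.
Insert gnu: gnu > emu → go right; gnu < ram → go left; gnu < koi → go left; gnu > ewe → go right. Place as right child of ewe.
Insert ape: ape < emu → go left; ape < doe → go left; ape < cat → go left. Place as left child of cat.
Insert dog: dog < emu → go left; dog > doe → go right. Place as right child of doe.
Insert bee: bee < emu → go left; bee < doe → go left; bee < cat → go left; bee > ape → go right. Place as right child of ape.
Insert rat: rat > emu → go right; rat > ram → go right. Place as right child of ram.
Insert cow: cow < emu → go left; cow < doe → go left; cow > cat → go right. Place as right child of cat.

emu doe dog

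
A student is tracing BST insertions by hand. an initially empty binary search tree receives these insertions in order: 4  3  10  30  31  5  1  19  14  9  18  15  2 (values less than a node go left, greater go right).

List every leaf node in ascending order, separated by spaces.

2 9 15 31

Insert 4: tree is empty, so 4 becomes the root.
Insert 3: 3 < 4 → go left. Place as left child of 4.
Insert 10: 10 > 4 → go right. Place as right child of 4.
Insert 30: 30 > 4 → go right; 30 > 10 → go right. Place as right child of 10.
Insert 31: 31 > 4 → go right; 31 > 10 → go right; 31 > 30 → go right. Place as right child of 30.
Insert 5: 5 > 4 → go right; 5 < 10 → go left. Place as left child of 10.
Insert 1: 1 < 4 → go left; 1 < 3 → go left. Place as left child of 3.
Insert 19: 19 > 4 → go right; 19 > 10 → go right; 19 < 30 → go left. Place as left child of 30.
Insert 14: 14 > 4 → go right; 14 > 10 → go right; 14 < 30 → go left; 14 < 19 → go left. Place as left child of 19.
Insert 9: 9 > 4 → go right; 9 < 10 → go left; 9 > 5 → go right. Place as right child of 5.
Insert 18: 18 > 4 → go right; 18 > 10 → go right; 18 < 30 → go left; 18 < 19 → go left; 18 > 14 → go right. Place as right child of 14.
Insert 15: 15 > 4 → go right; 15 > 10 → go right; 15 < 30 → go left; 15 < 19 → go left; 15 > 14 → go right; 15 < 18 → go left. Place as left child of 18.
Insert 2: 2 < 4 → go left; 2 < 3 → go left; 2 > 1 → go right. Place as right child of 1.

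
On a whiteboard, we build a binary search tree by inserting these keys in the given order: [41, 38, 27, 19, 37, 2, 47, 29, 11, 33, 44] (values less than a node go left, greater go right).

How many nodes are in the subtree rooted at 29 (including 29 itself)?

Insert 41: tree is empty, so 41 becomes the root.
Insert 38: 38 < 41 → go left. Place as left child of 41.
Insert 27: 27 < 41 → go left; 27 < 38 → go left. Place as left child of 38.
Insert 19: 19 < 41 → go left; 19 < 38 → go left; 19 < 27 → go left. Place as left child of 27.
Insert 37: 37 < 41 → go left; 37 < 38 → go left; 37 > 27 → go right. Place as right child of 27.
Insert 2: 2 < 41 → go left; 2 < 38 → go left; 2 < 27 → go left; 2 < 19 → go left. Place as left child of 19.
Insert 47: 47 > 41 → go right. Place as right child of 41.
Insert 29: 29 < 41 → go left; 29 < 38 → go left; 29 > 27 → go right; 29 < 37 → go left. Place as left child of 37.
Insert 11: 11 < 41 → go left; 11 < 38 → go left; 11 < 27 → go left; 11 < 19 → go left; 11 > 2 → go right. Place as right child of 2.
Insert 33: 33 < 41 → go left; 33 < 38 → go left; 33 > 27 → go right; 33 < 37 → go left; 33 > 29 → go right. Place as right child of 29.
Insert 44: 44 > 41 → go right; 44 < 47 → go left. Place as left child of 47.

Subtree rooted at 29 contains: 29, 33 — 2 nodes.

2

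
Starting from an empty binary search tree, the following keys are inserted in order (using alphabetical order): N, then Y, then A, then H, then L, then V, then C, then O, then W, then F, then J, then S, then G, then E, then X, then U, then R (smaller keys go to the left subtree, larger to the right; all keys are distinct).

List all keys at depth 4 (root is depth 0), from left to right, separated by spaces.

F J S X

Insert N: tree is empty, so N becomes the root.
Insert Y: Y > N → go right. Place as right child of N.
Insert A: A < N → go left. Place as left child of N.
Insert H: H < N → go left; H > A → go right. Place as right child of A.
Insert L: L < N → go left; L > A → go right; L > H → go right. Place as right child of H.
Insert V: V > N → go right; V < Y → go left. Place as left child of Y.
Insert C: C < N → go left; C > A → go right; C < H → go left. Place as left child of H.
Insert O: O > N → go right; O < Y → go left; O < V → go left. Place as left child of V.
Insert W: W > N → go right; W < Y → go left; W > V → go right. Place as right child of V.
Insert F: F < N → go left; F > A → go right; F < H → go left; F > C → go right. Place as right child of C.
Insert J: J < N → go left; J > A → go right; J > H → go right; J < L → go left. Place as left child of L.
Insert S: S > N → go right; S < Y → go left; S < V → go left; S > O → go right. Place as right child of O.
Insert G: G < N → go left; G > A → go right; G < H → go left; G > C → go right; G > F → go right. Place as right child of F.
Insert E: E < N → go left; E > A → go right; E < H → go left; E > C → go right; E < F → go left. Place as left child of F.
Insert X: X > N → go right; X < Y → go left; X > V → go right; X > W → go right. Place as right child of W.
Insert U: U > N → go right; U < Y → go left; U < V → go left; U > O → go right; U > S → go right. Place as right child of S.
Insert R: R > N → go right; R < Y → go left; R < V → go left; R > O → go right; R < S → go left. Place as left child of S.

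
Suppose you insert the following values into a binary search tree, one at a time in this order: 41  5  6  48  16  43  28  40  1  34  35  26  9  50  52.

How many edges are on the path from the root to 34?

6

41: root
5: left child of 41 (depth 1)
6: right child of 5 (depth 2)
48: right child of 41 (depth 1)
16: right child of 6 (depth 3)
43: left child of 48 (depth 2)
28: right child of 16 (depth 4)
40: right child of 28 (depth 5)
1: left child of 5 (depth 2)
34: left child of 40 (depth 6)
35: right child of 34 (depth 7)
26: left child of 28 (depth 5)
9: left child of 16 (depth 4)
50: right child of 48 (depth 2)
52: right child of 50 (depth 3)

Path to 34: 41 → 5 → 6 → 16 → 28 → 40 → 34, which is 6 edges.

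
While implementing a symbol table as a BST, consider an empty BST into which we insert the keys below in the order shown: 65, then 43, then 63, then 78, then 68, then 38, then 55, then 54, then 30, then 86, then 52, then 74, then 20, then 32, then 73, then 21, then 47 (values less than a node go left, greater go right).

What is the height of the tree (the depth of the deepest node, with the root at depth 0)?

6

65: root
43: left child of 65 (depth 1)
63: right child of 43 (depth 2)
78: right child of 65 (depth 1)
68: left child of 78 (depth 2)
38: left child of 43 (depth 2)
55: left child of 63 (depth 3)
54: left child of 55 (depth 4)
30: left child of 38 (depth 3)
86: right child of 78 (depth 2)
52: left child of 54 (depth 5)
74: right child of 68 (depth 3)
20: left child of 30 (depth 4)
32: right child of 30 (depth 4)
73: left child of 74 (depth 4)
21: right child of 20 (depth 5)
47: left child of 52 (depth 6)

The deepest node is 47 at depth 6.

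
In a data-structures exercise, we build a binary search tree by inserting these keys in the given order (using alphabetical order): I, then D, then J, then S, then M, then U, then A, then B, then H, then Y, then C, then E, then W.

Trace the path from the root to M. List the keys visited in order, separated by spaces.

I: root
D: left child of I (depth 1)
J: right child of I (depth 1)
S: right child of J (depth 2)
M: left child of S (depth 3)
U: right child of S (depth 3)
A: left child of D (depth 2)
B: right child of A (depth 3)
H: right child of D (depth 2)
Y: right child of U (depth 4)
C: right child of B (depth 4)
E: left child of H (depth 3)
W: left child of Y (depth 5)

I J S M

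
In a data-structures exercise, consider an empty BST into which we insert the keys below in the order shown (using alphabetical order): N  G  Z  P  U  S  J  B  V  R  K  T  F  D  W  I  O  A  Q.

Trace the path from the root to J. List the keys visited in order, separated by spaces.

N: root
G: left child of N (depth 1)
Z: right child of N (depth 1)
P: left child of Z (depth 2)
U: right child of P (depth 3)
S: left child of U (depth 4)
J: right child of G (depth 2)
B: left child of G (depth 2)
V: right child of U (depth 4)
R: left child of S (depth 5)
K: right child of J (depth 3)
T: right child of S (depth 5)
F: right child of B (depth 3)
D: left child of F (depth 4)
W: right child of V (depth 5)
I: left child of J (depth 3)
O: left child of P (depth 3)
A: left child of B (depth 3)
Q: left child of R (depth 6)

N G J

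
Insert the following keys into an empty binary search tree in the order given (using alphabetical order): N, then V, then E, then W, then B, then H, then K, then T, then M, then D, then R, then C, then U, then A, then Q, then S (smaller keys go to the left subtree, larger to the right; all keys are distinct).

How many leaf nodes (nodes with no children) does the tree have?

7

Insert N: tree is empty, so N becomes the root.
Insert V: V > N → go right. Place as right child of N.
Insert E: E < N → go left. Place as left child of N.
Insert W: W > N → go right; W > V → go right. Place as right child of V.
Insert B: B < N → go left; B < E → go left. Place as left child of E.
Insert H: H < N → go left; H > E → go right. Place as right child of E.
Insert K: K < N → go left; K > E → go right; K > H → go right. Place as right child of H.
Insert T: T > N → go right; T < V → go left. Place as left child of V.
Insert M: M < N → go left; M > E → go right; M > H → go right; M > K → go right. Place as right child of K.
Insert D: D < N → go left; D < E → go left; D > B → go right. Place as right child of B.
Insert R: R > N → go right; R < V → go left; R < T → go left. Place as left child of T.
Insert C: C < N → go left; C < E → go left; C > B → go right; C < D → go left. Place as left child of D.
Insert U: U > N → go right; U < V → go left; U > T → go right. Place as right child of T.
Insert A: A < N → go left; A < E → go left; A < B → go left. Place as left child of B.
Insert Q: Q > N → go right; Q < V → go left; Q < T → go left; Q < R → go left. Place as left child of R.
Insert S: S > N → go right; S < V → go left; S < T → go left; S > R → go right. Place as right child of R.

Leaves: A, C, M, Q, S, U, W — 7 in total.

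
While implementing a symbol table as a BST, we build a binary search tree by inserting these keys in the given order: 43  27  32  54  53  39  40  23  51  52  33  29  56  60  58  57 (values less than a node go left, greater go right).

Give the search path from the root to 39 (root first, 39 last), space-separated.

43 27 32 39

43: root
27: left child of 43 (depth 1)
32: right child of 27 (depth 2)
54: right child of 43 (depth 1)
53: left child of 54 (depth 2)
39: right child of 32 (depth 3)
40: right child of 39 (depth 4)
23: left child of 27 (depth 2)
51: left child of 53 (depth 3)
52: right child of 51 (depth 4)
33: left child of 39 (depth 4)
29: left child of 32 (depth 3)
56: right child of 54 (depth 2)
60: right child of 56 (depth 3)
58: left child of 60 (depth 4)
57: left child of 58 (depth 5)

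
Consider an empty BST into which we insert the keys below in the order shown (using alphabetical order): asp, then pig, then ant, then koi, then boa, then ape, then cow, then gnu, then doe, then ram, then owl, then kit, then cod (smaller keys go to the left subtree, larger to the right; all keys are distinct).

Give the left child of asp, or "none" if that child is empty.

ant

Insert asp: tree is empty, so asp becomes the root.
Insert pig: pig > asp → go right. Place as right child of asp.
Insert ant: ant < asp → go left. Place as left child of asp.
Insert koi: koi > asp → go right; koi < pig → go left. Place as left child of pig.
Insert boa: boa > asp → go right; boa < pig → go left; boa < koi → go left. Place as left child of koi.
Insert ape: ape < asp → go left; ape > ant → go right. Place as right child of ant.
Insert cow: cow > asp → go right; cow < pig → go left; cow < koi → go left; cow > boa → go right. Place as right child of boa.
Insert gnu: gnu > asp → go right; gnu < pig → go left; gnu < koi → go left; gnu > boa → go right; gnu > cow → go right. Place as right child of cow.
Insert doe: doe > asp → go right; doe < pig → go left; doe < koi → go left; doe > boa → go right; doe > cow → go right; doe < gnu → go left. Place as left child of gnu.
Insert ram: ram > asp → go right; ram > pig → go right. Place as right child of pig.
Insert owl: owl > asp → go right; owl < pig → go left; owl > koi → go right. Place as right child of koi.
Insert kit: kit > asp → go right; kit < pig → go left; kit < koi → go left; kit > boa → go right; kit > cow → go right; kit > gnu → go right. Place as right child of gnu.
Insert cod: cod > asp → go right; cod < pig → go left; cod < koi → go left; cod > boa → go right; cod < cow → go left. Place as left child of cow.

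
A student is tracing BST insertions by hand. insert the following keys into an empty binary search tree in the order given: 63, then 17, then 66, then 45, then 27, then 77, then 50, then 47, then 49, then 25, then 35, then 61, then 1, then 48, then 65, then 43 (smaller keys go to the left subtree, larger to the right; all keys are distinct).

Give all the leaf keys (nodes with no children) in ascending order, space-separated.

1 25 43 48 61 65 77

63: root
17: left child of 63 (depth 1)
66: right child of 63 (depth 1)
45: right child of 17 (depth 2)
27: left child of 45 (depth 3)
77: right child of 66 (depth 2)
50: right child of 45 (depth 3)
47: left child of 50 (depth 4)
49: right child of 47 (depth 5)
25: left child of 27 (depth 4)
35: right child of 27 (depth 4)
61: right child of 50 (depth 4)
1: left child of 17 (depth 2)
48: left child of 49 (depth 6)
65: left child of 66 (depth 2)
43: right child of 35 (depth 5)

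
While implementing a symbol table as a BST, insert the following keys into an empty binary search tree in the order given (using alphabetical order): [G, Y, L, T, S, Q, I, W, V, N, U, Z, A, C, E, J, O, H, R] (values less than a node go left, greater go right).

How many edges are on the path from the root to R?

6

Resulting structure (node: left, right):
  G: L=A, R=Y
  Y: L=L, R=Z
  L: L=I, R=T
  T: L=S, R=W
  S: L=Q, R=–
  Q: L=N, R=R
  I: L=H, R=J
  W: L=V, R=–
  V: L=U, R=–
  N: L=–, R=O
  U: L=–, R=–
  Z: L=–, R=–
  A: L=–, R=C
  C: L=–, R=E
  E: L=–, R=–
  J: L=–, R=–
  O: L=–, R=–
  H: L=–, R=–
  R: L=–, R=–

Path to R: G → Y → L → T → S → Q → R, which is 6 edges.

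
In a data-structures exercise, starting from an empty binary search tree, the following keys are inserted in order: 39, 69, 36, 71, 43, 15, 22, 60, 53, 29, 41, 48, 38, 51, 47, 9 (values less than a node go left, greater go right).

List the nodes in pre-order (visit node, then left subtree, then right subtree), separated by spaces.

Insert 39: tree is empty, so 39 becomes the root.
Insert 69: 69 > 39 → go right. Place as right child of 39.
Insert 36: 36 < 39 → go left. Place as left child of 39.
Insert 71: 71 > 39 → go right; 71 > 69 → go right. Place as right child of 69.
Insert 43: 43 > 39 → go right; 43 < 69 → go left. Place as left child of 69.
Insert 15: 15 < 39 → go left; 15 < 36 → go left. Place as left child of 36.
Insert 22: 22 < 39 → go left; 22 < 36 → go left; 22 > 15 → go right. Place as right child of 15.
Insert 60: 60 > 39 → go right; 60 < 69 → go left; 60 > 43 → go right. Place as right child of 43.
Insert 53: 53 > 39 → go right; 53 < 69 → go left; 53 > 43 → go right; 53 < 60 → go left. Place as left child of 60.
Insert 29: 29 < 39 → go left; 29 < 36 → go left; 29 > 15 → go right; 29 > 22 → go right. Place as right child of 22.
Insert 41: 41 > 39 → go right; 41 < 69 → go left; 41 < 43 → go left. Place as left child of 43.
Insert 48: 48 > 39 → go right; 48 < 69 → go left; 48 > 43 → go right; 48 < 60 → go left; 48 < 53 → go left. Place as left child of 53.
Insert 38: 38 < 39 → go left; 38 > 36 → go right. Place as right child of 36.
Insert 51: 51 > 39 → go right; 51 < 69 → go left; 51 > 43 → go right; 51 < 60 → go left; 51 < 53 → go left; 51 > 48 → go right. Place as right child of 48.
Insert 47: 47 > 39 → go right; 47 < 69 → go left; 47 > 43 → go right; 47 < 60 → go left; 47 < 53 → go left; 47 < 48 → go left. Place as left child of 48.
Insert 9: 9 < 39 → go left; 9 < 36 → go left; 9 < 15 → go left. Place as left child of 15.

39 36 15 9 22 29 38 69 43 41 60 53 48 47 51 71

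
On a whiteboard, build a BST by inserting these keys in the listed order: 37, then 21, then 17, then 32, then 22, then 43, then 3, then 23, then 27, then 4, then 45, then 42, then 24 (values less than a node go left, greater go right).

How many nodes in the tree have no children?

4

Resulting structure (node: left, right):
  37: L=21, R=43
  21: L=17, R=32
  17: L=3, R=–
  32: L=22, R=–
  22: L=–, R=23
  43: L=42, R=45
  3: L=–, R=4
  23: L=–, R=27
  27: L=24, R=–
  4: L=–, R=–
  45: L=–, R=–
  42: L=–, R=–
  24: L=–, R=–

Leaves: 4, 24, 42, 45 — 4 in total.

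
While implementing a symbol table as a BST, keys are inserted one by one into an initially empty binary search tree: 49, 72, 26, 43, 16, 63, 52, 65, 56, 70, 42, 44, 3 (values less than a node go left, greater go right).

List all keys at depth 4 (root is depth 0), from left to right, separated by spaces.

Resulting structure (node: left, right):
  49: L=26, R=72
  72: L=63, R=–
  26: L=16, R=43
  43: L=42, R=44
  16: L=3, R=–
  63: L=52, R=65
  52: L=–, R=56
  65: L=–, R=70
  56: L=–, R=–
  70: L=–, R=–
  42: L=–, R=–
  44: L=–, R=–
  3: L=–, R=–

56 70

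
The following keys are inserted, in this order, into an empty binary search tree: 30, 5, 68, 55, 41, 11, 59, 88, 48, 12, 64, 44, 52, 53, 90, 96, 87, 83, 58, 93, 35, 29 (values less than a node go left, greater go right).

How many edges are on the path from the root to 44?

5

30: root
5: left child of 30 (depth 1)
68: right child of 30 (depth 1)
55: left child of 68 (depth 2)
41: left child of 55 (depth 3)
11: right child of 5 (depth 2)
59: right child of 55 (depth 3)
88: right child of 68 (depth 2)
48: right child of 41 (depth 4)
12: right child of 11 (depth 3)
64: right child of 59 (depth 4)
44: left child of 48 (depth 5)
52: right child of 48 (depth 5)
53: right child of 52 (depth 6)
90: right child of 88 (depth 3)
96: right child of 90 (depth 4)
87: left child of 88 (depth 3)
83: left child of 87 (depth 4)
58: left child of 59 (depth 4)
93: left child of 96 (depth 5)
35: left child of 41 (depth 4)
29: right child of 12 (depth 4)

Path to 44: 30 → 68 → 55 → 41 → 48 → 44, which is 5 edges.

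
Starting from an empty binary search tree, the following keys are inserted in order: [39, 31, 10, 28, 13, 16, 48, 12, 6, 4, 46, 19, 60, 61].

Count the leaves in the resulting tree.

Insert 39: tree is empty, so 39 becomes the root.
Insert 31: 31 < 39 → go left. Place as left child of 39.
Insert 10: 10 < 39 → go left; 10 < 31 → go left. Place as left child of 31.
Insert 28: 28 < 39 → go left; 28 < 31 → go left; 28 > 10 → go right. Place as right child of 10.
Insert 13: 13 < 39 → go left; 13 < 31 → go left; 13 > 10 → go right; 13 < 28 → go left. Place as left child of 28.
Insert 16: 16 < 39 → go left; 16 < 31 → go left; 16 > 10 → go right; 16 < 28 → go left; 16 > 13 → go right. Place as right child of 13.
Insert 48: 48 > 39 → go right. Place as right child of 39.
Insert 12: 12 < 39 → go left; 12 < 31 → go left; 12 > 10 → go right; 12 < 28 → go left; 12 < 13 → go left. Place as left child of 13.
Insert 6: 6 < 39 → go left; 6 < 31 → go left; 6 < 10 → go left. Place as left child of 10.
Insert 4: 4 < 39 → go left; 4 < 31 → go left; 4 < 10 → go left; 4 < 6 → go left. Place as left child of 6.
Insert 46: 46 > 39 → go right; 46 < 48 → go left. Place as left child of 48.
Insert 19: 19 < 39 → go left; 19 < 31 → go left; 19 > 10 → go right; 19 < 28 → go left; 19 > 13 → go right; 19 > 16 → go right. Place as right child of 16.
Insert 60: 60 > 39 → go right; 60 > 48 → go right. Place as right child of 48.
Insert 61: 61 > 39 → go right; 61 > 48 → go right; 61 > 60 → go right. Place as right child of 60.

Leaves: 4, 12, 19, 46, 61 — 5 in total.

5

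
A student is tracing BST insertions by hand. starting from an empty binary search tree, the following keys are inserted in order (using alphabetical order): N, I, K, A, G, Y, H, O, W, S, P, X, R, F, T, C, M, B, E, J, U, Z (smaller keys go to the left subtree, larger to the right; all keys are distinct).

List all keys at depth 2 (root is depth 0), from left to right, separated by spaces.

A K O Z

Insert N: tree is empty, so N becomes the root.
Insert I: I < N → go left. Place as left child of N.
Insert K: K < N → go left; K > I → go right. Place as right child of I.
Insert A: A < N → go left; A < I → go left. Place as left child of I.
Insert G: G < N → go left; G < I → go left; G > A → go right. Place as right child of A.
Insert Y: Y > N → go right. Place as right child of N.
Insert H: H < N → go left; H < I → go left; H > A → go right; H > G → go right. Place as right child of G.
Insert O: O > N → go right; O < Y → go left. Place as left child of Y.
Insert W: W > N → go right; W < Y → go left; W > O → go right. Place as right child of O.
Insert S: S > N → go right; S < Y → go left; S > O → go right; S < W → go left. Place as left child of W.
Insert P: P > N → go right; P < Y → go left; P > O → go right; P < W → go left; P < S → go left. Place as left child of S.
Insert X: X > N → go right; X < Y → go left; X > O → go right; X > W → go right. Place as right child of W.
Insert R: R > N → go right; R < Y → go left; R > O → go right; R < W → go left; R < S → go left; R > P → go right. Place as right child of P.
Insert F: F < N → go left; F < I → go left; F > A → go right; F < G → go left. Place as left child of G.
Insert T: T > N → go right; T < Y → go left; T > O → go right; T < W → go left; T > S → go right. Place as right child of S.
Insert C: C < N → go left; C < I → go left; C > A → go right; C < G → go left; C < F → go left. Place as left child of F.
Insert M: M < N → go left; M > I → go right; M > K → go right. Place as right child of K.
Insert B: B < N → go left; B < I → go left; B > A → go right; B < G → go left; B < F → go left; B < C → go left. Place as left child of C.
Insert E: E < N → go left; E < I → go left; E > A → go right; E < G → go left; E < F → go left; E > C → go right. Place as right child of C.
Insert J: J < N → go left; J > I → go right; J < K → go left. Place as left child of K.
Insert U: U > N → go right; U < Y → go left; U > O → go right; U < W → go left; U > S → go right; U > T → go right. Place as right child of T.
Insert Z: Z > N → go right; Z > Y → go right. Place as right child of Y.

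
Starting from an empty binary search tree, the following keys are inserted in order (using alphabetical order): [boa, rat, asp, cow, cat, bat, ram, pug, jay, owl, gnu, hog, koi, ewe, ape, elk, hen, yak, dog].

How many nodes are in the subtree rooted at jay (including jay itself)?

9

Insert boa: tree is empty, so boa becomes the root.
Insert rat: rat > boa → go right. Place as right child of boa.
Insert asp: asp < boa → go left. Place as left child of boa.
Insert cow: cow > boa → go right; cow < rat → go left. Place as left child of rat.
Insert cat: cat > boa → go right; cat < rat → go left; cat < cow → go left. Place as left child of cow.
Insert bat: bat < boa → go left; bat > asp → go right. Place as right child of asp.
Insert ram: ram > boa → go right; ram < rat → go left; ram > cow → go right. Place as right child of cow.
Insert pug: pug > boa → go right; pug < rat → go left; pug > cow → go right; pug < ram → go left. Place as left child of ram.
Insert jay: jay > boa → go right; jay < rat → go left; jay > cow → go right; jay < ram → go left; jay < pug → go left. Place as left child of pug.
Insert owl: owl > boa → go right; owl < rat → go left; owl > cow → go right; owl < ram → go left; owl < pug → go left; owl > jay → go right. Place as right child of jay.
Insert gnu: gnu > boa → go right; gnu < rat → go left; gnu > cow → go right; gnu < ram → go left; gnu < pug → go left; gnu < jay → go left. Place as left child of jay.
Insert hog: hog > boa → go right; hog < rat → go left; hog > cow → go right; hog < ram → go left; hog < pug → go left; hog < jay → go left; hog > gnu → go right. Place as right child of gnu.
Insert koi: koi > boa → go right; koi < rat → go left; koi > cow → go right; koi < ram → go left; koi < pug → go left; koi > jay → go right; koi < owl → go left. Place as left child of owl.
Insert ewe: ewe > boa → go right; ewe < rat → go left; ewe > cow → go right; ewe < ram → go left; ewe < pug → go left; ewe < jay → go left; ewe < gnu → go left. Place as left child of gnu.
Insert ape: ape < boa → go left; ape < asp → go left. Place as left child of asp.
Insert elk: elk > boa → go right; elk < rat → go left; elk > cow → go right; elk < ram → go left; elk < pug → go left; elk < jay → go left; elk < gnu → go left; elk < ewe → go left. Place as left child of ewe.
Insert hen: hen > boa → go right; hen < rat → go left; hen > cow → go right; hen < ram → go left; hen < pug → go left; hen < jay → go left; hen > gnu → go right; hen < hog → go left. Place as left child of hog.
Insert yak: yak > boa → go right; yak > rat → go right. Place as right child of rat.
Insert dog: dog > boa → go right; dog < rat → go left; dog > cow → go right; dog < ram → go left; dog < pug → go left; dog < jay → go left; dog < gnu → go left; dog < ewe → go left; dog < elk → go left. Place as left child of elk.

Subtree rooted at jay contains: jay, gnu, ewe, elk, dog, hog, hen, owl, koi — 9 nodes.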